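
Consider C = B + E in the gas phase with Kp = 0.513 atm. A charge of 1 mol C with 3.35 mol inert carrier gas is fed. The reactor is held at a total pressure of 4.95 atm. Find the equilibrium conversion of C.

X = 0.501

Let X = conversion of C (basis 1 mol C); extent of reaction ξ = X.
Mole table: n_C = 1 − X; n_B = X; n_E = X; n_I = 3.35 (inert).
Total moles n_T = 4.35 + X.
Mole fractions y_i = n_i/n_T; Kp = p_B p_E / (p_C) with p_i = y_i·P.
Equating to 0.513 atm and solving on 0 < X < 1: X = 0.501.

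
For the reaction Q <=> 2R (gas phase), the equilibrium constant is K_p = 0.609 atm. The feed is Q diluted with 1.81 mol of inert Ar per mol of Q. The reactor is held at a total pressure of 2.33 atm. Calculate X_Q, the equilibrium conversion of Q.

X = 0.363

Take 1 mol Q as basis and let X be its fractional conversion, so ξ = X.
At extent ξ: n_Q = 1 − X; n_R = 2X; n_I = 1.81 (inert).
n_T = Σnᵢ = 2.81 + X.
y_i = n_i/n_T, p_i = y_i·P. K_p = p_R^2 / (p_Q).
Substituting and setting equal to 0.609 atm gives a polynomial in X; the root in (0,1) is X = 0.363.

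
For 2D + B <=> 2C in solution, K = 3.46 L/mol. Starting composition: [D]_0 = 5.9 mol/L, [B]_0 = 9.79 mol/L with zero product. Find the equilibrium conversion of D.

Let X = conversion of D; extent ξ = 5.9X/2 mol/L.
Concentrations: [D] = 5.9 − 5.9X; [B] = 9.79 − 2.95X; [C] = 5.9X.
K = [C]^2 / ([D]^2 [B]).
Solving K = 3.46 for X ∈ (0,1): X = 0.834.

X = 0.834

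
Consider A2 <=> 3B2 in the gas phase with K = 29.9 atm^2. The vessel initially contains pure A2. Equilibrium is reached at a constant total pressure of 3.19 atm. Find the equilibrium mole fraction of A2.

Let X = conversion of A2 (basis 1 mol A2); extent of reaction ξ = X.
Species balance: n_A2 = 1 − X; n_B2 = 3X.
Summing: n_T = 1 + 2X.
With p_i = (n_i/n_T)P, K = p_B2^3 / (p_A2).
Equating to 29.9 atm^2 and solving on 0 < X < 1: X = 0.596.
Then n_A2 = 0.404, n_T = 2.19, so y_A2 = 0.185.

y_A2 = 0.185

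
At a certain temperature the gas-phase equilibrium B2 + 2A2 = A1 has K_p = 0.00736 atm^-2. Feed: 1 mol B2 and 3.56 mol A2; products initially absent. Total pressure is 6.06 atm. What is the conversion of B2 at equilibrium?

X = 0.137

Basis: 1 mol B2 initially; let X = conversion of B2. Extent ξ = X.
At extent ξ: n_B2 = 1 − X; n_A2 = 3.56 − 2X; n_A1 = X.
n_T = Σnᵢ = 4.56 − 2X.
Mole fractions y_i = n_i/n_T; K_p = p_A1 / (p_B2 p_A2^2) with p_i = y_i·P.
Setting this equal to 0.00736 atm^-2 and taking the physical root (0 < X < 1) gives X = 0.137.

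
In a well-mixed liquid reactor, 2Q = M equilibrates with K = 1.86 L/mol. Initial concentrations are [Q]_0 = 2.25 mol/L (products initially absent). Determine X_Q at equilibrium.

Let X = conversion of Q; extent ξ = 2.25X/2 mol/L.
Concentrations: [Q] = 2.25 − 2.25X; [M] = 1.12X.
K = [M] / ([Q]^2).
Solving K = 1.86 for X ∈ (0,1): X = 0.709.

X = 0.709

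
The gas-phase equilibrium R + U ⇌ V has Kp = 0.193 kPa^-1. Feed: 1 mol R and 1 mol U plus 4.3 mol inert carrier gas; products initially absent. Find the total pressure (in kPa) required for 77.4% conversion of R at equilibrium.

Basis: 1 mol R initially; let X = conversion of R. Extent ξ = X.
Mole table: n_R = 1 − X; n_U = 1 − X; n_V = X; n_I = 4.3 (inert).
Total moles n_T = 6.3 − X.
Kp = p_V / (p_R p_U) with p_i = (n_i/n_T)·P.
At X = 0.774: the mole-fraction product g(X) = Π y_i^ν_i = 83.74. Since Kp = g(X)·P^{-1}, P = (g/Kp)^(1/1) = (83.74/0.193)^(1/1) = 434 kPa.

P = 434 kPa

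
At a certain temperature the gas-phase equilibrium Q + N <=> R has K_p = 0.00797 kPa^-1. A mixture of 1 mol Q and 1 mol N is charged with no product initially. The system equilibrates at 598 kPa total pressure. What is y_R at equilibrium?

Take 1 mol Q as basis and let X be its fractional conversion, so ξ = X.
Mole table: n_Q = 1 − X; n_N = 1 − X; n_R = X.
n_T = Σnᵢ = 2 − X.
Mole fractions y_i = n_i/n_T; K_p = p_R / (p_Q p_N) with p_i = y_i·P.
Setting this equal to 0.00797 kPa^-1 and taking the physical root (0 < X < 1) gives X = 0.584.
Then n_R = 0.584, n_T = 1.42, so y_R = 0.412.

y_R = 0.412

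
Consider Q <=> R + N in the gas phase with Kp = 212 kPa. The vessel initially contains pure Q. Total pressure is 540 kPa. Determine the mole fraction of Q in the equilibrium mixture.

y_Q = 0.306

Let X = conversion of Q (basis 1 mol Q); extent of reaction ξ = X.
Mole table: n_Q = 1 − X; n_R = X; n_N = X.
Summing: n_T = 1 + X.
Mole fractions y_i = n_i/n_T; Kp = p_R p_N / (p_Q) with p_i = y_i·P.
This yields a degree-2 equation in X; solving on (0,1), X = 0.531.
Then n_Q = 0.469, n_T = 1.53, so y_Q = 0.306.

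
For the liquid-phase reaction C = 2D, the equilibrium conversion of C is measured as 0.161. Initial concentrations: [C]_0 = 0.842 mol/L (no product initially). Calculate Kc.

Kc = 0.104 mol/L

Let X = conversion of C.
Concentrations: [C] = 0.842 − 0.842X; [D] = 1.68X.
At X = 0.161: [C] = 0.706, [D] = 0.271.
Kc = [D]^2 / ([C]) = 0.104 mol/L.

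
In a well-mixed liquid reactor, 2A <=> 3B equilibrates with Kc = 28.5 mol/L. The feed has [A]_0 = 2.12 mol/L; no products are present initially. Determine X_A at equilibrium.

Let X = conversion of A; extent ξ = 2.12X/2 mol/L.
Concentrations: [A] = 2.12 − 2.12X; [B] = 3.18X.
Kc = [B]^3 / ([A]^2).
Setting equal to 28.5 and solving for X on (0,1) gives X = 0.704.

X = 0.704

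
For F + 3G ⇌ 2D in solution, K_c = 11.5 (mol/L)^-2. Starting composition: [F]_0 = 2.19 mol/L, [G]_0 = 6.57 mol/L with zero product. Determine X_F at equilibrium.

Let X = conversion of F; extent ξ = 2.19·X mol/L.
Concentrations: [F] = 2.19 − 2.19X; [G] = 6.57 − 6.57X; [D] = 4.38X.
K_c = [D]^2 / ([F] [G]^3).
Equating to 11.5 (mol/L)^-2: the physical root is X = 0.797.

X = 0.797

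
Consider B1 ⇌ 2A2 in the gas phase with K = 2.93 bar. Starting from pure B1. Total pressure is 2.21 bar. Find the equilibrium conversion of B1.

Take 1 mol B1 as basis and let X be its fractional conversion, so ξ = X.
Mole table: n_B1 = 1 − X; n_A2 = 2X.
n_T = Σnᵢ = 1 + X.
Mole fractions y_i = n_i/n_T; K = p_A2^2 / (p_B1) with p_i = y_i·P.
Substituting and setting equal to 2.93 bar gives a polynomial in X; the root in (0,1) is X = 0.499.

X = 0.499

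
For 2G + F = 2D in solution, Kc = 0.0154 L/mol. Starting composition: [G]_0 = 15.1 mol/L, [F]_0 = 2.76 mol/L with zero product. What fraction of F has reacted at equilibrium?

Let X = conversion of F; extent ξ = 2.76·X mol/L.
Concentrations: [G] = 15.1 − 5.52X; [F] = 2.76 − 2.76X; [D] = 5.52X.
Kc = [D]^2 / ([G]^2 [F]).
Equating to 0.0154 L/mol: the physical root is X = 0.382.

X = 0.382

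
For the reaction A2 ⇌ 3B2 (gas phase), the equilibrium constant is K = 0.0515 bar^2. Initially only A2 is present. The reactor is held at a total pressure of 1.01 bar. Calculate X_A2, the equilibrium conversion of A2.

Let X = conversion of A2 (basis 1 mol A2); extent of reaction ξ = X.
At extent ξ: n_A2 = 1 − X; n_B2 = 3X.
n_T = Σnᵢ = 1 + 2X.
y_i = n_i/n_T, p_i = y_i·P. K = p_B2^3 / (p_A2).
Setting this equal to 0.0515 bar^2 and taking the physical root (0 < X < 1) gives X = 0.138.

X = 0.138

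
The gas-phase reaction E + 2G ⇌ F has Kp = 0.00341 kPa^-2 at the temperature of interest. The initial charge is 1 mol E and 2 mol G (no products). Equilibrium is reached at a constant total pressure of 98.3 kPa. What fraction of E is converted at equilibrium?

X = 0.768

Basis: 1 mol E initially; let X = conversion of E. Extent ξ = X.
Species balance: n_E = 1 − X; n_G = 2 − 2X; n_F = X.
Summing: n_T = 3 − 2X.
With p_i = (n_i/n_T)P, Kp = p_F / (p_E p_G^2).
Substituting and setting equal to 0.00341 kPa^-2 gives a polynomial in X; the root in (0,1) is X = 0.768.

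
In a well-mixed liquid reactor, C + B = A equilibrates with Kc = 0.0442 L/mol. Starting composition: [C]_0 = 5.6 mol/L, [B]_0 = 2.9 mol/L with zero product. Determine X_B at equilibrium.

X = 0.183

Let X = conversion of B; extent ξ = 2.9·X mol/L.
Concentrations: [C] = 5.6 − 2.9X; [B] = 2.9 − 2.9X; [A] = 2.9X.
Kc = [A] / ([C] [B]).
This equals 0.0442 at X = 0.183 (the root in 0 < X < 1).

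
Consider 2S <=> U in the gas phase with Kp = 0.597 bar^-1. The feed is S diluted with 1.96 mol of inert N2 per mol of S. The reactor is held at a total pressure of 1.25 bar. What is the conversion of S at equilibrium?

Let X = conversion of S (basis 1 mol S); extent of reaction ξ = 0.5X.
Mole table: n_S = 1 − X; n_U = 0.5X; n_I = 1.96 (inert).
Summing: n_T = 2.96 − 0.5X.
y_i = n_i/n_T, p_i = y_i·P. Kp = p_U / (p_S^2).
Equating to 0.597 bar^-1 and solving on 0 < X < 1: X = 0.277.

X = 0.277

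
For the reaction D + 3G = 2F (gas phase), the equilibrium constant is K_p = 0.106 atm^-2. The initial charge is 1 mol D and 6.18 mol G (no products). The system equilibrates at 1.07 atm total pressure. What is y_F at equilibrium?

Take 1 mol D as basis and let X be its fractional conversion, so ξ = X.
Species balance: n_D = 1 − X; n_G = 6.18 − 3X; n_F = 2X.
Summing: n_T = 7.18 − 2X.
With p_i = (n_i/n_T)P, K_p = p_F^2 / (p_D p_G^3).
Equating to 0.106 atm^-2 and solving on 0 < X < 1: X = 0.277.
Then n_F = 0.553, n_T = 6.63, so y_F = 0.083.

y_F = 0.083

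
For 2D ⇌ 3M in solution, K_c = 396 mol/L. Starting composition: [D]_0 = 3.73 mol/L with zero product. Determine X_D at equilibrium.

Let X = conversion of D; extent ξ = 3.73X/2 mol/L.
Concentrations: [D] = 3.73 − 3.73X; [M] = 5.59X.
K_c = [M]^3 / ([D]^2).
Equating to 396 mol/L: the physical root is X = 0.858.

X = 0.858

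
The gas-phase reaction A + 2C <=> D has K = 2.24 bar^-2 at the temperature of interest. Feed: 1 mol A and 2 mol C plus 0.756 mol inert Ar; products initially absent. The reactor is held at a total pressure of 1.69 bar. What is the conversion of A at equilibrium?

Let X = conversion of A (basis 1 mol A); extent of reaction ξ = X.
Moles: n_A = 1 − X; n_C = 2 − 2X; n_D = X; n_I = 0.756 (inert).
Total moles n_T = 3.76 − 2X.
y_i = n_i/n_T, p_i = y_i·P. K = p_D / (p_A p_C^2).
Equating to 2.24 bar^-2 and solving on 0 < X < 1: X = 0.473.

X = 0.473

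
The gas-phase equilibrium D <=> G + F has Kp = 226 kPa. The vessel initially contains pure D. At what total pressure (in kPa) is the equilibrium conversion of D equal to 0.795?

P = 132 kPa

Take 1 mol D as basis and let X be its fractional conversion, so ξ = X.
Species balance: n_D = 1 − X; n_G = X; n_F = X.
Total moles n_T = 1 + X.
Kp = p_G p_F / (p_D) with p_i = (n_i/n_T)·P.
At X = 0.795: the mole-fraction product g(X) = Π y_i^ν_i = 1.718. Since Kp = g(X)·P^{1}, P = (Kp/g)^(1/1) = (226/1.718)^(1/1) = 132 kPa.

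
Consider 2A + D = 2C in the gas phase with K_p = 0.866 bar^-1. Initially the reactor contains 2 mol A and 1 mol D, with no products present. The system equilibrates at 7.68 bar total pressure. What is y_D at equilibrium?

y_D = 0.190

Take 2 mol A as basis and let X be its fractional conversion, so ξ = X.
Moles: n_A = 2 − 2X; n_D = 1 − X; n_C = 2X.
n_T = Σnᵢ = 3 − X.
y_i = n_i/n_T, p_i = y_i·P. K_p = p_C^2 / (p_A^2 p_D).
Substituting and setting equal to 0.866 bar^-1 gives a polynomial in X; the root in (0,1) is X = 0.530.
Then n_D = 0.47, n_T = 2.47, so y_D = 0.190.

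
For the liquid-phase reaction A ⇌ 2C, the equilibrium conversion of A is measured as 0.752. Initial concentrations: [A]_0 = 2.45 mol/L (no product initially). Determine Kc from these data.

Let X = conversion of A.
Concentrations: [A] = 2.45 − 2.45X; [C] = 4.9X.
At X = 0.752: [A] = 0.608, [C] = 3.68.
Kc = [C]^2 / ([A]) = 22.3 mol/L.

Kc = 22.3 mol/L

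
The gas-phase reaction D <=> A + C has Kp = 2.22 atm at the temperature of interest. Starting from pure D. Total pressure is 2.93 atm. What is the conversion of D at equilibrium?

X = 0.657

Basis: 1 mol D initially; let X = conversion of D. Extent ξ = X.
Moles: n_D = 1 − X; n_A = X; n_C = X.
Summing: n_T = 1 + X.
y_i = n_i/n_T, p_i = y_i·P. Kp = p_A p_C / (p_D).
Substituting and setting equal to 2.22 atm gives a polynomial in X; the root in (0,1) is X = 0.657.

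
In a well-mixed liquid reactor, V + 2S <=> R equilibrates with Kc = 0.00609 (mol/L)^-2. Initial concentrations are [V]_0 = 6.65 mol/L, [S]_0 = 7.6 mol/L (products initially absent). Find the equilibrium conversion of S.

X = 0.274

Let X = conversion of S; extent ξ = 7.6X/2 mol/L.
Concentrations: [V] = 6.65 − 3.8X; [S] = 7.6 − 7.6X; [R] = 3.8X.
Kc = [R] / ([V] [S]^2).
Solving Kc = 0.00609 for X ∈ (0,1): X = 0.274.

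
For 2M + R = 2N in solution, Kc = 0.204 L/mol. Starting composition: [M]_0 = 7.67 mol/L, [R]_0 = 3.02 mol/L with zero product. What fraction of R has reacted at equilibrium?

Let X = conversion of R; extent ξ = 3.02·X mol/L.
Concentrations: [M] = 7.67 − 6.04X; [R] = 3.02 − 3.02X; [N] = 6.04X.
Kc = [N]^2 / ([M]^2 [R]).
Setting equal to 0.204 and solving for X on (0,1) gives X = 0.464.

X = 0.464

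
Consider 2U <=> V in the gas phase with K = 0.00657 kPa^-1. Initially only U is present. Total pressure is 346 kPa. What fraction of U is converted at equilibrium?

Take 1 mol U as basis and let X be its fractional conversion, so ξ = 0.5X.
Species balance: n_U = 1 − X; n_V = 0.5X.
Total moles n_T = 1 − 0.5X.
With p_i = (n_i/n_T)P, K = p_V / (p_U^2).
Substituting and setting equal to 0.00657 kPa^-1 gives a polynomial in X; the root in (0,1) is X = 0.685.

X = 0.685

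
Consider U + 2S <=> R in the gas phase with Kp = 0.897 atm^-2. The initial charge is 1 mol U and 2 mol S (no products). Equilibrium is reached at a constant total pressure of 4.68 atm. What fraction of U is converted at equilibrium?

X = 0.718

Let X = conversion of U (basis 1 mol U); extent of reaction ξ = X.
At extent ξ: n_U = 1 − X; n_S = 2 − 2X; n_R = X.
Total moles n_T = 3 − 2X.
With p_i = (n_i/n_T)P, Kp = p_R / (p_U p_S^2).
Substituting and setting equal to 0.897 atm^-2 gives a polynomial in X; the root in (0,1) is X = 0.718.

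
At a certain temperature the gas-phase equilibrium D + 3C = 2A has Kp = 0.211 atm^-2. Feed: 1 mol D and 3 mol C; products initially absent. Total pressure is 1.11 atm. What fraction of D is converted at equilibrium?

Take 1 mol D as basis and let X be its fractional conversion, so ξ = X.
At extent ξ: n_D = 1 − X; n_C = 3 − 3X; n_A = 2X.
Summing: n_T = 4 − 2X.
Mole fractions y_i = n_i/n_T; Kp = p_A^2 / (p_D p_C^3) with p_i = y_i·P.
This yields a degree-4 equation in X; solving on (0,1), X = 0.224.

X = 0.224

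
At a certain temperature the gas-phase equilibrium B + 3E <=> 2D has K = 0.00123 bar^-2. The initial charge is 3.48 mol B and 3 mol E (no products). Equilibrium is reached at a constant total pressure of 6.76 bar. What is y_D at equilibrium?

Take 3 mol E as basis and let X be its fractional conversion, so ξ = X.
Moles: n_B = 3.48 − X; n_E = 3 − 3X; n_D = 2X.
n_T = Σnᵢ = 6.48 − 2X.
With p_i = (n_i/n_T)P, K = p_D^2 / (p_B p_E^3).
Substituting and setting equal to 0.00123 bar^-2 gives a polynomial in X; the root in (0,1) is X = 0.144.
Then n_D = 0.288, n_T = 6.19, so y_D = 0.046.

y_D = 0.046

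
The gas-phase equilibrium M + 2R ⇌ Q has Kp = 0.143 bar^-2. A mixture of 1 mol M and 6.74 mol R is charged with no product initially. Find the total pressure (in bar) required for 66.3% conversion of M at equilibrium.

Take 1 mol M as basis and let X be its fractional conversion, so ξ = X.
Species balance: n_M = 1 − X; n_R = 6.74 − 2X; n_Q = X.
n_T = Σnᵢ = 7.74 − 2X.
Kp = p_Q / (p_M p_R^2) with p_i = (n_i/n_T)·P.
At X = 0.663: the mole-fraction product g(X) = Π y_i^ν_i = 2.761. Since Kp = g(X)·P^{-2}, P = (g/Kp)^(1/2) = (2.761/0.143)^(1/2) = 4.39 bar.

P = 4.39 bar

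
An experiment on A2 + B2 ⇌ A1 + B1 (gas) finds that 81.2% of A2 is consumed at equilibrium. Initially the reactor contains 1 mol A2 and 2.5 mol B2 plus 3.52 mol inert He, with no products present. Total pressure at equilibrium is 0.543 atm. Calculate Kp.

Take 1 mol A2 as basis and let X be its fractional conversion, so ξ = X.
At extent ξ: n_A2 = 1 − X; n_B2 = 2.5 − X; n_A1 = X; n_B1 = X; n_I = 3.52 (inert).
Since Δν = 0, n_T = 7.02 throughout.
At X = 0.812: n_A2 = 0.188, n_B2 = 1.69, n_A1 = 0.812, n_B1 = 0.812, n_T = 7.02.
p_i = (n_i/n_T)·P. Kp = p_A1 p_B1 / (p_A2 p_B2) = 2.08.

Kp = 2.08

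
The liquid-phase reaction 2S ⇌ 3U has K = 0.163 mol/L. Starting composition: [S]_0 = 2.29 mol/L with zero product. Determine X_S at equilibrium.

Let X = conversion of S; extent ξ = 2.29X/2 mol/L.
Concentrations: [S] = 2.29 − 2.29X; [U] = 3.44X.
K = [U]^3 / ([S]^2).
Setting equal to 0.163 and solving for X on (0,1) gives X = 0.232.

X = 0.232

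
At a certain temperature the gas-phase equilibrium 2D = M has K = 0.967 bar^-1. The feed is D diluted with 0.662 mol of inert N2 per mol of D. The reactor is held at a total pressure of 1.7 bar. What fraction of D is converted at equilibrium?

Take 1 mol D as basis and let X be its fractional conversion, so ξ = 0.5X.
Moles: n_D = 1 − X; n_M = 0.5X; n_I = 0.662 (inert).
Summing: n_T = 1.66 − 0.5X.
Mole fractions y_i = n_i/n_T; K = p_M / (p_D^2) with p_i = y_i·P.
Setting this equal to 0.967 bar^-1 and taking the physical root (0 < X < 1) gives X = 0.527.

X = 0.527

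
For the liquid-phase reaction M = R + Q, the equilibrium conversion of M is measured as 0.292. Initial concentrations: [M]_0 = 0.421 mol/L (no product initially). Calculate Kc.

Kc = 0.0507 mol/L

Let X = conversion of M.
Concentrations: [M] = 0.421 − 0.421X; [R] = 0.421X; [Q] = 0.421X.
At X = 0.292: [M] = 0.298, [R] = 0.123, [Q] = 0.123.
Kc = [R] [Q] / ([M]) = 0.0507 mol/L.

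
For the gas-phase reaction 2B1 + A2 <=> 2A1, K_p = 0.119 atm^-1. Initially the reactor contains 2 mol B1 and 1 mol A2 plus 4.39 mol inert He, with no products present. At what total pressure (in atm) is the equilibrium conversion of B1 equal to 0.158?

P = 2.54 atm

Take 2 mol B1 as basis and let X be its fractional conversion, so ξ = X.
Moles: n_B1 = 2 − 2X; n_A2 = 1 − X; n_A1 = 2X; n_I = 4.39 (inert).
Summing: n_T = 7.39 − X.
K_p = p_A1^2 / (p_B1^2 p_A2) with p_i = (n_i/n_T)·P.
At X = 0.158: the mole-fraction product g(X) = Π y_i^ν_i = 0.3024. Since K_p = g(X)·P^{-1}, P = (g/K_p)^(1/1) = (0.3024/0.119)^(1/1) = 2.54 atm.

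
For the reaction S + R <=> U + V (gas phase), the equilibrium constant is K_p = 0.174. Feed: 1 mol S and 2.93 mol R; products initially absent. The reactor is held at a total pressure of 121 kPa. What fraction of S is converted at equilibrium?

Take 1 mol S as basis and let X be its fractional conversion, so ξ = X.
Species balance: n_S = 1 − X; n_R = 2.93 − X; n_U = X; n_V = X.
n_T stays at 3.93 (no change in mole number).
y_i = n_i/n_T, p_i = y_i·P. K_p = p_U p_V / (p_S p_R).
Substituting and setting equal to 0.174 gives a polynomial in X; the root in (0,1) is X = 0.474.

X = 0.474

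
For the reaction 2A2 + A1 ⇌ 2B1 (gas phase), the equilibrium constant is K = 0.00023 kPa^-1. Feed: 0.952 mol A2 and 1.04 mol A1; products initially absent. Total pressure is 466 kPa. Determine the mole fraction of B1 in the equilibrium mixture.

Basis: 0.952 mol A2 initially; let X = conversion of A2. Extent ξ = 0.476X.
At extent ξ: n_A2 = 0.952 − 0.952X; n_A1 = 1.04 − 0.476X; n_B1 = 0.952X.
n_T = Σnᵢ = 1.99 − 0.476X.
With p_i = (n_i/n_T)P, K = p_B1^2 / (p_A2^2 p_A1).
Substituting and setting equal to 0.00023 kPa^-1 gives a polynomial in X; the root in (0,1) is X = 0.188.
Then n_B1 = 0.179, n_T = 1.9, so y_B1 = 0.094.

y_B1 = 0.094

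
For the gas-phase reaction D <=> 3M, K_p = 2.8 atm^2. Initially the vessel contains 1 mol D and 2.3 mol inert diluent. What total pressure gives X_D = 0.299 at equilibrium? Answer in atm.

Let X = conversion of D (basis 1 mol D); extent of reaction ξ = X.
Species balance: n_D = 1 − X; n_M = 3X; n_I = 2.3 (inert).
n_T = Σnᵢ = 3.3 + 2X.
K_p = p_M^3 / (p_D) with p_i = (n_i/n_T)·P.
At X = 0.299: the mole-fraction product g(X) = Π y_i^ν_i = 0.06776. Since K_p = g(X)·P^{2}, P = (K_p/g)^(1/2) = (2.8/0.06776)^(1/2) = 6.43 atm.

P = 6.43 atm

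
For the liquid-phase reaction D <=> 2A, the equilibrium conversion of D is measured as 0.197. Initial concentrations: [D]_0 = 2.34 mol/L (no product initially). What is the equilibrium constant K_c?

Let X = conversion of D.
Concentrations: [D] = 2.34 − 2.34X; [A] = 4.68X.
At X = 0.197: [D] = 1.88, [A] = 0.922.
K_c = [A]^2 / ([D]) = 0.452 mol/L.

K_c = 0.452 mol/L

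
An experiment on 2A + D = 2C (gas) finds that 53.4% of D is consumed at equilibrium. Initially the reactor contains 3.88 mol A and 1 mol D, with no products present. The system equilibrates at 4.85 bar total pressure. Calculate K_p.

K_p = 0.277 bar^-1

Basis: 1 mol D initially; let X = conversion of D. Extent ξ = X.
At extent ξ: n_A = 3.88 − 2X; n_D = 1 − X; n_C = 2X.
Total moles n_T = 4.88 − X.
At X = 0.534: n_A = 2.81, n_D = 0.466, n_C = 1.07, n_T = 4.35.
p_i = (n_i/n_T)·P. K_p = p_C^2 / (p_A^2 p_D) = 0.277 bar^-1.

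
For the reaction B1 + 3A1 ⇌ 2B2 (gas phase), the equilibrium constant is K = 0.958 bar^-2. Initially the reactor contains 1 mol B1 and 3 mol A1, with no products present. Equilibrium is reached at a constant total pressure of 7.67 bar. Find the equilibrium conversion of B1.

X = 0.695

Take 1 mol B1 as basis and let X be its fractional conversion, so ξ = X.
Species balance: n_B1 = 1 − X; n_A1 = 3 − 3X; n_B2 = 2X.
Summing: n_T = 4 − 2X.
y_i = n_i/n_T, p_i = y_i·P. K = p_B2^2 / (p_B1 p_A1^3).
Equating to 0.958 bar^-2 and solving on 0 < X < 1: X = 0.695.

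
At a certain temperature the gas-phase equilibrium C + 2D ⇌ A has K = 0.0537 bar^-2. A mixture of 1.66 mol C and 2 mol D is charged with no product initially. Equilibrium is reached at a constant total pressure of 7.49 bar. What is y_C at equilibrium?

y_C = 0.436

Take 2 mol D as basis and let X be its fractional conversion, so ξ = X.
Mole table: n_C = 1.66 − X; n_D = 2 − 2X; n_A = X.
Total moles n_T = 3.66 − 2X.
Mole fractions y_i = n_i/n_T; K = p_A / (p_C p_D^2) with p_i = y_i·P.
This yields a degree-3 equation in X; solving on (0,1), X = 0.498.
Then n_C = 1.16, n_T = 2.66, so y_C = 0.436.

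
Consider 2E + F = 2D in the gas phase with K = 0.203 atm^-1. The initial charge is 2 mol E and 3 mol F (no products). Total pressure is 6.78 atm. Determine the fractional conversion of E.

X = 0.467

Basis: 2 mol E initially; let X = conversion of E. Extent ξ = X.
Mole table: n_E = 2 − 2X; n_F = 3 − X; n_D = 2X.
n_T = Σnᵢ = 5 − X.
With p_i = (n_i/n_T)P, K = p_D^2 / (p_E^2 p_F).
Equating to 0.203 atm^-1 and solving on 0 < X < 1: X = 0.467.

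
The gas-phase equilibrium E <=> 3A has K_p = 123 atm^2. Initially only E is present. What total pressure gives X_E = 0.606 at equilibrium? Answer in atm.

Take 1 mol E as basis and let X be its fractional conversion, so ξ = X.
Moles: n_E = 1 − X; n_A = 3X.
Summing: n_T = 1 + 2X.
K_p = p_A^3 / (p_E) with p_i = (n_i/n_T)·P.
At X = 0.606: the mole-fraction product g(X) = Π y_i^ν_i = 3.117. Since K_p = g(X)·P^{2}, P = (K_p/g)^(1/2) = (123/3.117)^(1/2) = 6.28 atm.

P = 6.28 atm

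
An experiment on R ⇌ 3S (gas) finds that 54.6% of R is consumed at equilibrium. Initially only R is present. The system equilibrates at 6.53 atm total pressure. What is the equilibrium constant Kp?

Take 1 mol R as basis and let X be its fractional conversion, so ξ = X.
Mole table: n_R = 1 − X; n_S = 3X.
n_T = Σnᵢ = 1 + 2X.
At X = 0.546: n_R = 0.454, n_S = 1.64, n_T = 2.09.
p_i = (n_i/n_T)·P. Kp = p_S^3 / (p_R) = 94.3 atm^2.

Kp = 94.3 atm^2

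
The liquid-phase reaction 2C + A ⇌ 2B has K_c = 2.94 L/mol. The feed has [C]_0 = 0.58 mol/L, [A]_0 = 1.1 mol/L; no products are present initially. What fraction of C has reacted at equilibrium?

Let X = conversion of C; extent ξ = 0.58X/2 mol/L.
Concentrations: [C] = 0.58 − 0.58X; [A] = 1.1 − 0.29X; [B] = 0.58X.
K_c = [B]^2 / ([C]^2 [A]).
Solving K_c = 2.94 for X ∈ (0,1): X = 0.622.

X = 0.622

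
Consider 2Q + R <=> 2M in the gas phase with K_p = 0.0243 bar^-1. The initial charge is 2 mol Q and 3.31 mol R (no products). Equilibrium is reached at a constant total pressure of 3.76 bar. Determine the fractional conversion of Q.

Let X = conversion of Q (basis 2 mol Q); extent of reaction ξ = X.
Species balance: n_Q = 2 − 2X; n_R = 3.31 − X; n_M = 2X.
Total moles n_T = 5.31 − X.
Mole fractions y_i = n_i/n_T; K_p = p_M^2 / (p_Q^2 p_R) with p_i = y_i·P.
This yields a degree-3 equation in X; solving on (0,1), X = 0.191.

X = 0.191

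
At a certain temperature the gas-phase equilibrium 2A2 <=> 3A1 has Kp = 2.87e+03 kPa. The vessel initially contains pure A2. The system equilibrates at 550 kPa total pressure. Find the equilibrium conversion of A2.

X = 0.641

Let X = conversion of A2 (basis 1 mol A2); extent of reaction ξ = 0.5X.
Species balance: n_A2 = 1 − X; n_A1 = 1.5X.
Summing: n_T = 1 + 0.5X.
Mole fractions y_i = n_i/n_T; Kp = p_A1^3 / (p_A2^2) with p_i = y_i·P.
This yields a degree-3 equation in X; solving on (0,1), X = 0.641.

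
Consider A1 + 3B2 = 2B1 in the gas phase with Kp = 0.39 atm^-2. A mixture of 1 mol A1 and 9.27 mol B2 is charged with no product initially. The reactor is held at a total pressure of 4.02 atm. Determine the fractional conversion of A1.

X = 0.878

Basis: 1 mol A1 initially; let X = conversion of A1. Extent ξ = X.
Mole table: n_A1 = 1 − X; n_B2 = 9.27 − 3X; n_B1 = 2X.
Total moles n_T = 10.3 − 2X.
Mole fractions y_i = n_i/n_T; Kp = p_B1^2 / (p_A1 p_B2^3) with p_i = y_i·P.
Substituting and setting equal to 0.39 atm^-2 gives a polynomial in X; the root in (0,1) is X = 0.878.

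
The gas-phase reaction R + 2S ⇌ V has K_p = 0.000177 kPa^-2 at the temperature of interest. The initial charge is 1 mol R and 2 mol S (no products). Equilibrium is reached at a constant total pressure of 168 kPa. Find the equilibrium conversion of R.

X = 0.536

Take 1 mol R as basis and let X be its fractional conversion, so ξ = X.
Species balance: n_R = 1 − X; n_S = 2 − 2X; n_V = X.
n_T = Σnᵢ = 3 − 2X.
Mole fractions y_i = n_i/n_T; K_p = p_V / (p_R p_S^2) with p_i = y_i·P.
Substituting and setting equal to 0.000177 kPa^-2 gives a polynomial in X; the root in (0,1) is X = 0.536.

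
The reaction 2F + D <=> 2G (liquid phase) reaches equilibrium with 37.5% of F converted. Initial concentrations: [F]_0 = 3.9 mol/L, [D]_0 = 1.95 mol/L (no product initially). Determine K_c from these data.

Let X = conversion of F.
Concentrations: [F] = 3.9 − 3.9X; [D] = 1.95 − 1.95X; [G] = 3.9X.
At X = 0.375: [F] = 2.44, [D] = 1.22, [G] = 1.46.
K_c = [G]^2 / ([F]^2 [D]) = 0.295 L/mol.

K_c = 0.295 L/mol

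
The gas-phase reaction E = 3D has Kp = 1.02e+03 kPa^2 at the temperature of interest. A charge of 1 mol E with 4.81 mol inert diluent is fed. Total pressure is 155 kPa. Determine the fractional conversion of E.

Take 1 mol E as basis and let X be its fractional conversion, so ξ = X.
Species balance: n_E = 1 − X; n_D = 3X; n_I = 4.81 (inert).
Total moles n_T = 5.81 + 2X.
y_i = n_i/n_T, p_i = y_i·P. Kp = p_D^3 / (p_E).
Substituting and setting equal to 1.02e+03 kPa^2 gives a polynomial in X; the root in (0,1) is X = 0.351.

X = 0.351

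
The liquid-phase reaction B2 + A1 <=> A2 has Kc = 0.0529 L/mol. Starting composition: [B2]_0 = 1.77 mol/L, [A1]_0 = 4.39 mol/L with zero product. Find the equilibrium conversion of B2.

Let X = conversion of B2; extent ξ = 1.77·X mol/L.
Concentrations: [B2] = 1.77 − 1.77X; [A1] = 4.39 − 1.77X; [A2] = 1.77X.
Kc = [A2] / ([B2] [A1]).
This equals 0.0529 at X = 0.177 (the root in 0 < X < 1).

X = 0.177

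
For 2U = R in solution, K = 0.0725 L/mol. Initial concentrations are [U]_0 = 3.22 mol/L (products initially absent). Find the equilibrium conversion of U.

X = 0.257

Let X = conversion of U; extent ξ = 3.22X/2 mol/L.
Concentrations: [U] = 3.22 − 3.22X; [R] = 1.61X.
K = [R] / ([U]^2).
Equating to 0.0725 L/mol: the physical root is X = 0.257.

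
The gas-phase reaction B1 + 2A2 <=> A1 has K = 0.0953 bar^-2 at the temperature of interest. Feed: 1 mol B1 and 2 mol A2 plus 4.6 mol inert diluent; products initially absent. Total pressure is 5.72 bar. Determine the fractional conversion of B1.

X = 0.146

Let X = conversion of B1 (basis 1 mol B1); extent of reaction ξ = X.
Mole table: n_B1 = 1 − X; n_A2 = 2 − 2X; n_A1 = X; n_I = 4.6 (inert).
Summing: n_T = 7.6 − 2X.
With p_i = (n_i/n_T)P, K = p_A1 / (p_B1 p_A2^2).
Equating to 0.0953 bar^-2 and solving on 0 < X < 1: X = 0.146.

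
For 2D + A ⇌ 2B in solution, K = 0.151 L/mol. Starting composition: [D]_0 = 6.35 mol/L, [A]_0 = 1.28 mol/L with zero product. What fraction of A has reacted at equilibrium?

Let X = conversion of A; extent ξ = 1.28·X mol/L.
Concentrations: [D] = 6.35 − 2.56X; [A] = 1.28 − 1.28X; [B] = 2.56X.
K = [B]^2 / ([D]^2 [A]).
Equating to 0.151 L/mol: the physical root is X = 0.560.

X = 0.560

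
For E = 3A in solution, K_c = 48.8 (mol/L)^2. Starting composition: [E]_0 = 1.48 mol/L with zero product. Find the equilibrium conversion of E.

Let X = conversion of E; extent ξ = 1.48·X mol/L.
Concentrations: [E] = 1.48 − 1.48X; [A] = 4.44X.
K_c = [A]^3 / ([E]).
Setting equal to 48.8 and solving for X on (0,1) gives X = 0.657.

X = 0.657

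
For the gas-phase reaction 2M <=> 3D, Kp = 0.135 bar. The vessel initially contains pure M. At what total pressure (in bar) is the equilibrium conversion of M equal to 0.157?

P = 7.92 bar

Let X = conversion of M (basis 1 mol M); extent of reaction ξ = 0.5X.
Moles: n_M = 1 − X; n_D = 1.5X.
n_T = Σnᵢ = 1 + 0.5X.
Kp = p_D^3 / (p_M^2) with p_i = (n_i/n_T)·P.
At X = 0.157: the mole-fraction product g(X) = Π y_i^ν_i = 0.01704. Since Kp = g(X)·P^{1}, P = (Kp/g)^(1/1) = (0.135/0.01704)^(1/1) = 7.92 bar.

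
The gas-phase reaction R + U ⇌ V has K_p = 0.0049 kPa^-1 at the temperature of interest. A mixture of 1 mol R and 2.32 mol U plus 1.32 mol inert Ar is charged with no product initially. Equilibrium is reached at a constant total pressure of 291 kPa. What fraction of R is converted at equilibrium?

Basis: 1 mol R initially; let X = conversion of R. Extent ξ = X.
At extent ξ: n_R = 1 − X; n_U = 2.32 − X; n_V = X; n_I = 1.32 (inert).
n_T = Σnᵢ = 4.64 − X.
With p_i = (n_i/n_T)P, K_p = p_V / (p_R p_U).
Substituting and setting equal to 0.0049 kPa^-1 gives a polynomial in X; the root in (0,1) is X = 0.393.

X = 0.393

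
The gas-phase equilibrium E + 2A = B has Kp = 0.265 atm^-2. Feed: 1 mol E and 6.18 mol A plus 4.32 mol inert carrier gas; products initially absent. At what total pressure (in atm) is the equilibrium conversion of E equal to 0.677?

Take 1 mol E as basis and let X be its fractional conversion, so ξ = X.
At extent ξ: n_E = 1 − X; n_A = 6.18 − 2X; n_B = X; n_I = 4.32 (inert).
Summing: n_T = 11.5 − 2X.
Kp = p_B / (p_E p_A^2) with p_i = (n_i/n_T)·P.
At X = 0.677: the mole-fraction product g(X) = Π y_i^ν_i = 9.264. Since Kp = g(X)·P^{-2}, P = (g/Kp)^(1/2) = (9.264/0.265)^(1/2) = 5.91 atm.

P = 5.91 atm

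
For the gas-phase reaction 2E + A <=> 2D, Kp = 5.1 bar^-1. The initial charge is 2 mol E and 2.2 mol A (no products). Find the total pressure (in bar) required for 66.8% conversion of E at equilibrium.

Let X = conversion of E (basis 2 mol E); extent of reaction ξ = X.
At extent ξ: n_E = 2 − 2X; n_A = 2.2 − X; n_D = 2X.
Summing: n_T = 4.2 − X.
Kp = p_D^2 / (p_E^2 p_A) with p_i = (n_i/n_T)·P.
At X = 0.668: the mole-fraction product g(X) = Π y_i^ν_i = 9.333. Since Kp = g(X)·P^{-1}, P = (g/Kp)^(1/1) = (9.333/5.1)^(1/1) = 1.83 bar.

P = 1.83 bar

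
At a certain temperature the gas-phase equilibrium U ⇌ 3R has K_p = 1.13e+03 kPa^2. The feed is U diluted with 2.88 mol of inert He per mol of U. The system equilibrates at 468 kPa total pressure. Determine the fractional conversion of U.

Basis: 1 mol U initially; let X = conversion of U. Extent ξ = X.
At extent ξ: n_U = 1 − X; n_R = 3X; n_I = 2.88 (inert).
n_T = Σnᵢ = 3.88 + 2X.
With p_i = (n_i/n_T)P, K_p = p_R^3 / (p_U).
Equating to 1.13e+03 kPa^2 and solving on 0 < X < 1: X = 0.142.

X = 0.142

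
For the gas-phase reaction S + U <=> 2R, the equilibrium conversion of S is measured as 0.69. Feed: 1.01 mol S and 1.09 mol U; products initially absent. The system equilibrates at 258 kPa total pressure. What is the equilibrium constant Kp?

Take 1.01 mol S as basis and let X be its fractional conversion, so ξ = 1.01X.
Species balance: n_S = 1.01 − 1.01X; n_U = 1.09 − 1.01X; n_R = 2.02X.
n_T stays at 2.1 (no change in mole number).
At X = 0.69: n_S = 0.313, n_U = 0.393, n_R = 1.39, n_T = 2.1.
p_i = (n_i/n_T)·P. Kp = p_R^2 / (p_S p_U) = 15.8.

Kp = 15.8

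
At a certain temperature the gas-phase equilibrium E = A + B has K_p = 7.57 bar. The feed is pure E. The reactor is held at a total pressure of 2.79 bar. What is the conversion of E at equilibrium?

X = 0.855

Let X = conversion of E (basis 1 mol E); extent of reaction ξ = X.
Moles: n_E = 1 − X; n_A = X; n_B = X.
n_T = Σnᵢ = 1 + X.
With p_i = (n_i/n_T)P, K_p = p_A p_B / (p_E).
Substituting and setting equal to 7.57 bar gives a polynomial in X; the root in (0,1) is X = 0.855.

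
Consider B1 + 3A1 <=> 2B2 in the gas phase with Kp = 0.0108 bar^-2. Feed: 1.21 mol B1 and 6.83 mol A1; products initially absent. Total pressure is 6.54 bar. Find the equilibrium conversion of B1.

X = 0.413

Take 1.21 mol B1 as basis and let X be its fractional conversion, so ξ = 1.21X.
Species balance: n_B1 = 1.21 − 1.21X; n_A1 = 6.83 − 3.63X; n_B2 = 2.42X.
Total moles n_T = 8.04 − 2.42X.
Mole fractions y_i = n_i/n_T; Kp = p_B2^2 / (p_B1 p_A1^3) with p_i = y_i·P.
Substituting and setting equal to 0.0108 bar^-2 gives a polynomial in X; the root in (0,1) is X = 0.413.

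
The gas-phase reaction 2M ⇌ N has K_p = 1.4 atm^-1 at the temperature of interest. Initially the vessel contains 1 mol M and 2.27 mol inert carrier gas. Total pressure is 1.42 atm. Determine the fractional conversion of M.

Let X = conversion of M (basis 1 mol M); extent of reaction ξ = 0.5X.
Mole table: n_M = 1 − X; n_N = 0.5X; n_I = 2.27 (inert).
n_T = Σnᵢ = 3.27 − 0.5X.
y_i = n_i/n_T, p_i = y_i·P. K_p = p_N / (p_M^2).
Substituting and setting equal to 1.4 atm^-1 gives a polynomial in X; the root in (0,1) is X = 0.427.

X = 0.427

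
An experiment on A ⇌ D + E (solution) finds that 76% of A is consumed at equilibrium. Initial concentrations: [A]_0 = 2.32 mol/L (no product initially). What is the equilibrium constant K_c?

K_c = 5.58 mol/L

Let X = conversion of A.
Concentrations: [A] = 2.32 − 2.32X; [D] = 2.32X; [E] = 2.32X.
At X = 0.76: [A] = 0.557, [D] = 1.76, [E] = 1.76.
K_c = [D] [E] / ([A]) = 5.58 mol/L.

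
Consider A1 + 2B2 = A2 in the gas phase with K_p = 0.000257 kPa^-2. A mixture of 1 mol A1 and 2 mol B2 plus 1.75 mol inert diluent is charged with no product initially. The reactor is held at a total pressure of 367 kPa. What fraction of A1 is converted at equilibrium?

X = 0.619

Take 1 mol A1 as basis and let X be its fractional conversion, so ξ = X.
Species balance: n_A1 = 1 − X; n_B2 = 2 − 2X; n_A2 = X; n_I = 1.75 (inert).
Summing: n_T = 4.75 − 2X.
Mole fractions y_i = n_i/n_T; K_p = p_A2 / (p_A1 p_B2^2) with p_i = y_i·P.
This yields a degree-3 equation in X; solving on (0,1), X = 0.619.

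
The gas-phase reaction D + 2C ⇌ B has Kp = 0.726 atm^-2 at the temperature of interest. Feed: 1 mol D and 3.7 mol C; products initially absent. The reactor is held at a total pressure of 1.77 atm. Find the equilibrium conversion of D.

X = 0.543

Basis: 1 mol D initially; let X = conversion of D. Extent ξ = X.
Species balance: n_D = 1 − X; n_C = 3.7 − 2X; n_B = X.
n_T = Σnᵢ = 4.7 − 2X.
y_i = n_i/n_T, p_i = y_i·P. Kp = p_B / (p_D p_C^2).
This yields a degree-3 equation in X; solving on (0,1), X = 0.543.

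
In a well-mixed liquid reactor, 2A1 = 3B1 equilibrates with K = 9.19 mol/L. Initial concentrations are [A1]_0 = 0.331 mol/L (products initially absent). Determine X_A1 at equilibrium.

Let X = conversion of A1; extent ξ = 0.331X/2 mol/L.
Concentrations: [A1] = 0.331 − 0.331X; [B1] = 0.497X.
K = [B1]^3 / ([A1]^2).
This equals 9.19 at X = 0.766 (the root in 0 < X < 1).

X = 0.766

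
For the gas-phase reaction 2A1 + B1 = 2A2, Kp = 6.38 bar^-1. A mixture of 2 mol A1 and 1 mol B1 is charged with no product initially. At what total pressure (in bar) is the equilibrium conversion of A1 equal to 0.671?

P = 4.62 bar

Let X = conversion of A1 (basis 2 mol A1); extent of reaction ξ = X.
Mole table: n_A1 = 2 − 2X; n_B1 = 1 − X; n_A2 = 2X.
Total moles n_T = 3 − X.
Kp = p_A2^2 / (p_A1^2 p_B1) with p_i = (n_i/n_T)·P.
At X = 0.671: the mole-fraction product g(X) = Π y_i^ν_i = 29.45. Since Kp = g(X)·P^{-1}, P = (g/Kp)^(1/1) = (29.45/6.38)^(1/1) = 4.62 bar.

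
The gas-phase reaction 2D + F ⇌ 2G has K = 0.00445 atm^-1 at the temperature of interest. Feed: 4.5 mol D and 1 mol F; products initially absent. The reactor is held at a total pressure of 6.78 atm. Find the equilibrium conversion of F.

Let X = conversion of F (basis 1 mol F); extent of reaction ξ = X.
Mole table: n_D = 4.5 − 2X; n_F = 1 − X; n_G = 2X.
Summing: n_T = 5.5 − X.
With p_i = (n_i/n_T)P, K = p_G^2 / (p_D^2 p_F).
This yields a degree-3 equation in X; solving on (0,1), X = 0.146.

X = 0.146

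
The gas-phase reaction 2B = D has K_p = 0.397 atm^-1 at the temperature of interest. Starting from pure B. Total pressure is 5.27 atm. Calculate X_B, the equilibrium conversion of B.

X = 0.673

Basis: 1 mol B initially; let X = conversion of B. Extent ξ = 0.5X.
Mole table: n_B = 1 − X; n_D = 0.5X.
Total moles n_T = 1 − 0.5X.
Mole fractions y_i = n_i/n_T; K_p = p_D / (p_B^2) with p_i = y_i·P.
Equating to 0.397 atm^-1 and solving on 0 < X < 1: X = 0.673.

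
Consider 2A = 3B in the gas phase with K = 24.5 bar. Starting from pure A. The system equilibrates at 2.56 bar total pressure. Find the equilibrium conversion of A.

Basis: 1 mol A initially; let X = conversion of A. Extent ξ = 0.5X.
At extent ξ: n_A = 1 − X; n_B = 1.5X.
Summing: n_T = 1 + 0.5X.
y_i = n_i/n_T, p_i = y_i·P. K = p_B^3 / (p_A^2).
Setting this equal to 24.5 bar and taking the physical root (0 < X < 1) gives X = 0.700.

X = 0.700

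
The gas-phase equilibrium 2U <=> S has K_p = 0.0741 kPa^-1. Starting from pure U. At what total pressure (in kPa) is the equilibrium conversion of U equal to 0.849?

Let X = conversion of U (basis 1 mol U); extent of reaction ξ = 0.5X.
Moles: n_U = 1 − X; n_S = 0.5X.
Total moles n_T = 1 − 0.5X.
K_p = p_S / (p_U^2) with p_i = (n_i/n_T)·P.
At X = 0.849: the mole-fraction product g(X) = Π y_i^ν_i = 10.71. Since K_p = g(X)·P^{-1}, P = (g/K_p)^(1/1) = (10.71/0.0741)^(1/1) = 145 kPa.

P = 145 kPa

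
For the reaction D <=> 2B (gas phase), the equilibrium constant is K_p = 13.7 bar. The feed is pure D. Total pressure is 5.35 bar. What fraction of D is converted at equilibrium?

Take 1 mol D as basis and let X be its fractional conversion, so ξ = X.
Mole table: n_D = 1 − X; n_B = 2X.
Total moles n_T = 1 + X.
Mole fractions y_i = n_i/n_T; K_p = p_B^2 / (p_D) with p_i = y_i·P.
Equating to 13.7 bar and solving on 0 < X < 1: X = 0.625.

X = 0.625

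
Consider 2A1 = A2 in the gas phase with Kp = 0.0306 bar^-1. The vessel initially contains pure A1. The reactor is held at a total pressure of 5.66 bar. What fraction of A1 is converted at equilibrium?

X = 0.231

Basis: 1 mol A1 initially; let X = conversion of A1. Extent ξ = 0.5X.
Species balance: n_A1 = 1 − X; n_A2 = 0.5X.
n_T = Σnᵢ = 1 − 0.5X.
With p_i = (n_i/n_T)P, Kp = p_A2 / (p_A1^2).
Equating to 0.0306 bar^-1 and solving on 0 < X < 1: X = 0.231.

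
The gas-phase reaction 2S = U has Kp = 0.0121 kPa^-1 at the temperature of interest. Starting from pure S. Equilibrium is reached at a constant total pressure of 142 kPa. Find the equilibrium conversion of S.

X = 0.644

Let X = conversion of S (basis 1 mol S); extent of reaction ξ = 0.5X.
At extent ξ: n_S = 1 − X; n_U = 0.5X.
n_T = Σnᵢ = 1 − 0.5X.
y_i = n_i/n_T, p_i = y_i·P. Kp = p_U / (p_S^2).
Substituting and setting equal to 0.0121 kPa^-1 gives a polynomial in X; the root in (0,1) is X = 0.644.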